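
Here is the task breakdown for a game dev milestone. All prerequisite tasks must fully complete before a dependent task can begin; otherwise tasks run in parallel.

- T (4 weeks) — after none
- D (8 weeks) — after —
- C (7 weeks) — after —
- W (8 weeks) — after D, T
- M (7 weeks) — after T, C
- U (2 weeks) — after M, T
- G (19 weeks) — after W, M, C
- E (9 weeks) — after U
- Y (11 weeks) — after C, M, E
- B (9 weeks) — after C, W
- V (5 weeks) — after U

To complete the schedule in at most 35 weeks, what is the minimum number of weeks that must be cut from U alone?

Current finish: 36 weeks; target: 35.
U is on every critical path, so each week cut from U cuts the finish by one (this holds down to a finish of 35).
Need 36 − 35 = 1 week off U → U becomes 1 week, finish becomes 35.

1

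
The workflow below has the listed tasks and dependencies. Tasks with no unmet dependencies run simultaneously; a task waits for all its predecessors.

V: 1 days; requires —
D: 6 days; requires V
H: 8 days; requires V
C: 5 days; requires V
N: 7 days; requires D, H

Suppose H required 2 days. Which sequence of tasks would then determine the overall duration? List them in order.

V, D, N

Critical path before the change: V→H→N = 1+8+7 = 16 giving 16 days.
Since H is critical, the -6 change carries straight to that chain (now 10 days).
The binding chain switches to V→D→N = 1+6+7 = 14; finish 14 days.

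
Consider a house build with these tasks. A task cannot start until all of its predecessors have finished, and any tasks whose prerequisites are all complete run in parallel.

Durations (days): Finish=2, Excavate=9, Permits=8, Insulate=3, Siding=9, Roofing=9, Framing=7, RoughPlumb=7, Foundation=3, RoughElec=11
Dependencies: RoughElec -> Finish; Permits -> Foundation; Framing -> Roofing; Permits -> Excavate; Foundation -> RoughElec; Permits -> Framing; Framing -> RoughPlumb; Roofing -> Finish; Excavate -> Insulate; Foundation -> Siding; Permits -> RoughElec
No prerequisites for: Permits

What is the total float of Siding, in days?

6

Permits→Framing→Roofing→Finish = 8+7+9+2 = 26 sets the makespan at 26 days.
The longest chain containing Siding totals 20 days.
Slack of Siding = 17 − 11 = 6 days.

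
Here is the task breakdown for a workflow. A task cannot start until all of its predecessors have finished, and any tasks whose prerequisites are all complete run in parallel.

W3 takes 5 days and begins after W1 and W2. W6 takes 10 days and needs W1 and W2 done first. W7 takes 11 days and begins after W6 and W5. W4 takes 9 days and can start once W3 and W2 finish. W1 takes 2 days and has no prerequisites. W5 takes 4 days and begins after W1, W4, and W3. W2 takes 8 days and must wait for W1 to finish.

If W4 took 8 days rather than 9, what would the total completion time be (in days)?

The binding path is W1→W2→W3→W4→W5→W7 = 2+8+5+9+4+11 = 39; finish at 39 days.
W4 lies on that path, so at 8 days the path becomes 38 days.
The critical path is still W1→W2→W3→W4→W5→W7; finish is now 38 days.

38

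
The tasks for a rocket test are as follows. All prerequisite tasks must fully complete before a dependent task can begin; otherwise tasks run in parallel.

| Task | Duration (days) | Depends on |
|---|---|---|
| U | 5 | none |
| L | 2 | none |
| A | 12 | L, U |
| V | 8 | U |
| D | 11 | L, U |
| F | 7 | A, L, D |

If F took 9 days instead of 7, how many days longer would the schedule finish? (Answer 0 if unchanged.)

2

Baseline: U→A→F = 5+12+7 = 24 → 24 days.
Since F is critical, the +2 change carries straight to that chain (now 26 days).
That remains the longest chain; total 26 days.
Change in finish: 26 − 24 = +2 days.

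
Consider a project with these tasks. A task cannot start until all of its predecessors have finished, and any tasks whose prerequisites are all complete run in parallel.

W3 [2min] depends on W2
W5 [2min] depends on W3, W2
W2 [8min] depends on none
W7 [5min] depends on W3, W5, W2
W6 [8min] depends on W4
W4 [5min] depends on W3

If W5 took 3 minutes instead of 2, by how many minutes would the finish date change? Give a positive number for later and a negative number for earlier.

The binding path is W2→W3→W4→W6 = 8+2+5+8 = 23; finish at 23 minutes.
The longest path through W5 is only 17 minutes, so W5 has float 6.
The critical path is still W2→W3→W4→W6; finish is now 23 minutes.
Change in finish: 23 − 23 = +0 minutes.

0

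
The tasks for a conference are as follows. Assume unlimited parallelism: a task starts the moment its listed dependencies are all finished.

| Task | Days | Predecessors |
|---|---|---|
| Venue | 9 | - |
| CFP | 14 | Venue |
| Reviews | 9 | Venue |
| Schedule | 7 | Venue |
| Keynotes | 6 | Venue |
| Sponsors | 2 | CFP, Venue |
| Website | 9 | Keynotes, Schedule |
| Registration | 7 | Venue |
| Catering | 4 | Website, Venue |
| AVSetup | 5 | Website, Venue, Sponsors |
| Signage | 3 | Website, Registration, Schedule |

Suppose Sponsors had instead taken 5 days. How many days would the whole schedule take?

33

The binding path is Venue→CFP→Sponsors→AVSetup = 9+14+2+5 = 30; finish at 30 days.
Sponsors is on the critical path; changing it to 5 makes that path 33 days.
No other chain overtakes it, so the finish is 33 days.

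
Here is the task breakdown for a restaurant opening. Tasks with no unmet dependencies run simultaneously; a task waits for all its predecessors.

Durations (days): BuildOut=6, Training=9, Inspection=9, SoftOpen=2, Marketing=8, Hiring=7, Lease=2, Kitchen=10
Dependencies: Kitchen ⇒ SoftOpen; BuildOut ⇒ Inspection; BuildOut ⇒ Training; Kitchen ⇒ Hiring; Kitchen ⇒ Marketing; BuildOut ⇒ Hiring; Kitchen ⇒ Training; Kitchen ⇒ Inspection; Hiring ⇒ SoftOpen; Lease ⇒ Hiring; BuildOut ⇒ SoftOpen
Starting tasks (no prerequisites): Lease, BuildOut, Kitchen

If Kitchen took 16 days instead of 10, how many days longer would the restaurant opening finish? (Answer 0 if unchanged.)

As given, the longest chain is Kitchen→Hiring→SoftOpen = 10+7+2 = 19, so the finish is 19 days.
Kitchen lies on that path, so at 16 days the path becomes 25 days.
The critical path is still Kitchen→Hiring→SoftOpen; finish is now 25 days.
Change in finish: 25 − 19 = +6 days.

6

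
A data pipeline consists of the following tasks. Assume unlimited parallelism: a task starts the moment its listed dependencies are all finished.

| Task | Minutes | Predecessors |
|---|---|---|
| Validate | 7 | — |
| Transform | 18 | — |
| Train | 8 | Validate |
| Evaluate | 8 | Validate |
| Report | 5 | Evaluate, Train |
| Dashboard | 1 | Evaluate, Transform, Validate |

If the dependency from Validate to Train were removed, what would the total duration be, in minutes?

With the dependency in place, Validate→Train→Report = 7+8+5 = 20 sets the finish at 20 minutes.
Without Validate→Train, Train's earliest start moves from 7 to 0.
New critical path: Validate→Evaluate→Report = 7+8+5 = 20 ⇒ 20 minutes.

20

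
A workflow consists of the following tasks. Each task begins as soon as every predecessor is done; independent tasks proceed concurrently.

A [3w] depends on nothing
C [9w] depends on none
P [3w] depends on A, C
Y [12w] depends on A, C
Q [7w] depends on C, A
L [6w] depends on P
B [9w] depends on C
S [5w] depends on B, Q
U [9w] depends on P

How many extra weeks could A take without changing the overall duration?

Critical path: C→B→S = 9+9+5 = 23, so the finish is 23 weeks.
A finishes as early as 3 and must finish by 11.
So A can slip 11 − 3 = 8 weeks.

8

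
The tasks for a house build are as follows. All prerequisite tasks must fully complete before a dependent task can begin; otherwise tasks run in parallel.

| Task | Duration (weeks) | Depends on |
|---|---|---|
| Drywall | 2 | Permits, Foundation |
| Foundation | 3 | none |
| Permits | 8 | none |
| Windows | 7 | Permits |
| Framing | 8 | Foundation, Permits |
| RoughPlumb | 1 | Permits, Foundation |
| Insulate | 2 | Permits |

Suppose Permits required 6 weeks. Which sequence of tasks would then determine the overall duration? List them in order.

Permits, Framing

Baseline: Permits→Framing = 8+8 = 16 → 16 weeks.
Since Permits is critical, the -2 change carries straight to that chain (now 14 weeks).
No other chain overtakes it, so the finish is 14 weeks.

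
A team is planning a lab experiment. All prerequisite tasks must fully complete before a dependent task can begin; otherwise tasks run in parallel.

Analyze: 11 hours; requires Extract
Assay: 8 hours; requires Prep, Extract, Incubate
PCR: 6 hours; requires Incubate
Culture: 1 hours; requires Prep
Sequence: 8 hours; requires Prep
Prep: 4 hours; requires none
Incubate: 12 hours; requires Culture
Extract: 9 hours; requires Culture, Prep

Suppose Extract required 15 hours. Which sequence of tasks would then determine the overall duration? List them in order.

Prep, Culture, Extract, Analyze

Baseline: Prep→Culture→Extract→Analyze = 4+1+9+11 = 25 → 25 hours.
Extract is on the critical path; changing it to 15 makes that path 31 hours.
The critical path is still Prep→Culture→Extract→Analyze; finish is now 31 hours.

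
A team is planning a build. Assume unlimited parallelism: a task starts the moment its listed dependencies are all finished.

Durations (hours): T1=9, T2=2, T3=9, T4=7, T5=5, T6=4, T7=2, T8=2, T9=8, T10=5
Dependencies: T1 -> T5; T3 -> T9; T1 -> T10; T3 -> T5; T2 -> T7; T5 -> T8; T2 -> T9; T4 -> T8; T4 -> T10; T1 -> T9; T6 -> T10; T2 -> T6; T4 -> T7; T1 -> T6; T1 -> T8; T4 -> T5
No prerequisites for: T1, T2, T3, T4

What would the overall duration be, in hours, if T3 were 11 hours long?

19

Actual critical path: T1→T6→T10 = 9+4+5 = 18 ⇒ 18 hours.
T3 has 1 hour of float (longest path through it is 17).
The binding chain switches to T3→T9 = 11+8 = 19; finish 19 hours.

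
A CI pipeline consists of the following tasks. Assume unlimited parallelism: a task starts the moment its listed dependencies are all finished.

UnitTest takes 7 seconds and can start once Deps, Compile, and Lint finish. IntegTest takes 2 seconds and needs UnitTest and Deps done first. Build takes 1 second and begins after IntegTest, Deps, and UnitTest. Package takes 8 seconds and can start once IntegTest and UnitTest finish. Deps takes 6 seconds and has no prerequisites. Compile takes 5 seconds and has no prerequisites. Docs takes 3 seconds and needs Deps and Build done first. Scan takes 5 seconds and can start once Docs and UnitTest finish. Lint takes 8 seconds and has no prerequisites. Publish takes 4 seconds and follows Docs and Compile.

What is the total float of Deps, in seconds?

2

Lint→UnitTest→IntegTest→Build→Docs→Scan = 8+7+2+1+3+5 = 26 sets the makespan at 26 seconds.
Longest path through Deps: 24 seconds (earliest finish 6, latest finish 8).
Slack of Deps = 2 − 0 = 2 seconds.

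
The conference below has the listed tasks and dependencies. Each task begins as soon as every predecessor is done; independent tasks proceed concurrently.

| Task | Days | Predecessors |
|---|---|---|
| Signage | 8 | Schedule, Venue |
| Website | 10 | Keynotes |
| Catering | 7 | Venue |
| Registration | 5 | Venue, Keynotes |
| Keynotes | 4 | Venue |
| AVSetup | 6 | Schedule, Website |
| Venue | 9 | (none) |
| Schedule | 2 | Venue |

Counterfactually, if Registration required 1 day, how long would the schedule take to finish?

29

Baseline: Venue→Keynotes→Website→AVSetup = 9+4+10+6 = 29 → 29 days.
Registration has 11 days of float (longest path through it is 18).
The critical path is still Venue→Keynotes→Website→AVSetup; finish is now 29 days.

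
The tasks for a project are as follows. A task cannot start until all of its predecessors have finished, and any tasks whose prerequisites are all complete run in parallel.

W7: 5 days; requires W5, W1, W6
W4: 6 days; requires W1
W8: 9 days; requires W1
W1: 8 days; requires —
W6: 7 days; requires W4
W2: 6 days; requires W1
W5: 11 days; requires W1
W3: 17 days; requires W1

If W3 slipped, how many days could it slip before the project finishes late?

1

W1→W4→W6→W7 = 8+6+7+5 = 26 sets the makespan at 26 days.
The longest chain containing W3 totals 25 days.
Float = 26 − 25 = 1.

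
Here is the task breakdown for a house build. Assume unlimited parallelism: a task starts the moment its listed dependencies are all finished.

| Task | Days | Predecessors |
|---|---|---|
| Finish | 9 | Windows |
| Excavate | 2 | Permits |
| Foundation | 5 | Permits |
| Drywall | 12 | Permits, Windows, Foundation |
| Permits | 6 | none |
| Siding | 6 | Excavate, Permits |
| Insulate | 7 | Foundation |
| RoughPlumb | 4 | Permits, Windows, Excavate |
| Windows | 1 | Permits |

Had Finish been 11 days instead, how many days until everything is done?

As given, the longest chain is Permits→Foundation→Drywall = 6+5+12 = 23, so the finish is 23 days.
Finish has 7 days of float (longest path through it is 16).
The critical path is still Permits→Foundation→Drywall; finish is now 23 days.

23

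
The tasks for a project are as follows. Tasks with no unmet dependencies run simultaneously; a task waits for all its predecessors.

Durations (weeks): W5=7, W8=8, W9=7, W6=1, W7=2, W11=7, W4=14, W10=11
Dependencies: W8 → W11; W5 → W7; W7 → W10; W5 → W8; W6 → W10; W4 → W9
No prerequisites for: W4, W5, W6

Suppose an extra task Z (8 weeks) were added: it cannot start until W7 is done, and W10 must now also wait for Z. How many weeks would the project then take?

Originally the project takes 22 weeks.
With Z inserted, W10 now waits for max(W6, W7, Z).
New critical path: W5→W7→Z→W10 = 7+2+8+11 = 28 ⇒ 28 weeks.

28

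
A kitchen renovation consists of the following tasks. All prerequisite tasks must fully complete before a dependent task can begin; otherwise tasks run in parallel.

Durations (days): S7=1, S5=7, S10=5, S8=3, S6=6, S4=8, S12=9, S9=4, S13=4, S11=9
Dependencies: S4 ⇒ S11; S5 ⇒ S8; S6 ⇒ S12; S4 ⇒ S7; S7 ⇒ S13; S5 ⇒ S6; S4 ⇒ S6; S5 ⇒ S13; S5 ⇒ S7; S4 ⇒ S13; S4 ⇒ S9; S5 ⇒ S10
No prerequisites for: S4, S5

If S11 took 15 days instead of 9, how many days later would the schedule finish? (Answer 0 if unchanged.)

Critical path before the change: S4→S6→S12 = 8+6+9 = 23 giving 23 days.
S11 is off the critical path — its longest chain is 17 days, giving 6 of slack.
That remains the longest chain; total 23 days.
Change in finish: 23 − 23 = +0 days.

0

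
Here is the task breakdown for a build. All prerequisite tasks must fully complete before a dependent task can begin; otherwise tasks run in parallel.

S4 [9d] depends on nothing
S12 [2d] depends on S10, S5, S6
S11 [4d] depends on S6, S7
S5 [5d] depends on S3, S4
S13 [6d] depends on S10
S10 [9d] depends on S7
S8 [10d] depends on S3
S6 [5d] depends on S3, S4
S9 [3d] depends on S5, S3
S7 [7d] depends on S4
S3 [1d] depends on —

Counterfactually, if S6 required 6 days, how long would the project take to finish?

Actual critical path: S4→S7→S10→S13 = 9+7+9+6 = 31 ⇒ 31 days.
S6 has 13 days of float (longest path through it is 18).
No other chain overtakes it, so the finish is 31 days.

31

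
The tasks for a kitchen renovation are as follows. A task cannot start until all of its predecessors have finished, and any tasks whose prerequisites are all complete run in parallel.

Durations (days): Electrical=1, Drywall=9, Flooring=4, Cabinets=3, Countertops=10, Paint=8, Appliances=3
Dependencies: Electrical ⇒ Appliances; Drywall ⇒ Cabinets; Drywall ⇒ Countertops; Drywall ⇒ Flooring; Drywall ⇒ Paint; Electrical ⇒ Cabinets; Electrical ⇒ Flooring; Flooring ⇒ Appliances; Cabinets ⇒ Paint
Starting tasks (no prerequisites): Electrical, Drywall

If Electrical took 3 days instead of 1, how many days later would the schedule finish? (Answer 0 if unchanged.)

Critical path before the change: Drywall→Cabinets→Paint = 9+3+8 = 20 giving 20 days.
Electrical is off the critical path — its longest chain is 12 days, giving 8 of slack.
That remains the longest chain; total 20 days.
Change in finish: 20 − 20 = +0 days.

0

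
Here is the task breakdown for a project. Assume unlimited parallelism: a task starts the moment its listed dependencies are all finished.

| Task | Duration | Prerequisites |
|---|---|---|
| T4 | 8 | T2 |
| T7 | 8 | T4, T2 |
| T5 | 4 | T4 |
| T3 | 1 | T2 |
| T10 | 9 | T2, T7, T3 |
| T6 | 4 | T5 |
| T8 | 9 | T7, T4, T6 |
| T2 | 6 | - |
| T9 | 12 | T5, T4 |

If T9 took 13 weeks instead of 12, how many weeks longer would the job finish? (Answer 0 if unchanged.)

The binding path is T2→T4→T5→T6→T8 = 6+8+4+4+9 = 31; finish at 31 weeks.
The longest path through T9 is only 30 weeks, so T9 has float 1.
That remains the longest chain; total 31 weeks.
Change in finish: 31 − 31 = +0 weeks.

0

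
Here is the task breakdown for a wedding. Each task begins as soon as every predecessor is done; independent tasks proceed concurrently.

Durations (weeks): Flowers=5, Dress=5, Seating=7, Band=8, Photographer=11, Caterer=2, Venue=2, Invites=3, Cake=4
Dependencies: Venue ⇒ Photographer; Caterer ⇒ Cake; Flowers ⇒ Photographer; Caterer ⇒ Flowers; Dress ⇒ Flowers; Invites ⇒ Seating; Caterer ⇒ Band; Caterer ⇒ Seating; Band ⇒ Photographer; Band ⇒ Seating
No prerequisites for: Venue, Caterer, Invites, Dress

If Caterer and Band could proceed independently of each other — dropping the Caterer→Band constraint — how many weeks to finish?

21

Original critical path: Caterer→Band→Photographer = 2+8+11 = 21 ⇒ 21 weeks.
Without Caterer→Band, Band's earliest start moves from 2 to 0.
The longest chain is now Dress→Flowers→Photographer = 5+5+11 = 21, so the plan takes 21 weeks.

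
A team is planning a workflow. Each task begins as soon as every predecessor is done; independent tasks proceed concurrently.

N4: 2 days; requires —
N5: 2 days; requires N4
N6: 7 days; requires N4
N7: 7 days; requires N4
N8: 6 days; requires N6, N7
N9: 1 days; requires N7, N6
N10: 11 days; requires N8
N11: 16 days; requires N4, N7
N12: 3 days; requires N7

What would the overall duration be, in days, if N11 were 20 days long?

29

As given, the longest chain is N4→N6→N8→N10 = 2+7+6+11 = 26, so the finish is 26 days.
N11 has 1 day of float (longest path through it is 25).
Now N4→N7→N11 = 2+7+20 = 29 is longest, so the finish becomes 29 days.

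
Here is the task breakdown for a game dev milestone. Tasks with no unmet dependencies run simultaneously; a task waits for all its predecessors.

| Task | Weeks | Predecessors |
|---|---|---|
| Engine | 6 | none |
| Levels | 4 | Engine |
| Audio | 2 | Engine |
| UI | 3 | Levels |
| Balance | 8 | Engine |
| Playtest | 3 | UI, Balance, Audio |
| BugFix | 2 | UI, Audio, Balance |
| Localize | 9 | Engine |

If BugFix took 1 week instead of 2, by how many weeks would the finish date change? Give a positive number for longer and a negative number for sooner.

As given, the longest chain is Engine→Balance→Playtest = 6+8+3 = 17, so the finish is 17 weeks.
BugFix is off the critical path — its longest chain is 16 weeks, giving 1 of slack.
The critical path is still Engine→Balance→Playtest; finish is now 17 weeks.
Change in finish: 17 − 17 = +0 weeks.

0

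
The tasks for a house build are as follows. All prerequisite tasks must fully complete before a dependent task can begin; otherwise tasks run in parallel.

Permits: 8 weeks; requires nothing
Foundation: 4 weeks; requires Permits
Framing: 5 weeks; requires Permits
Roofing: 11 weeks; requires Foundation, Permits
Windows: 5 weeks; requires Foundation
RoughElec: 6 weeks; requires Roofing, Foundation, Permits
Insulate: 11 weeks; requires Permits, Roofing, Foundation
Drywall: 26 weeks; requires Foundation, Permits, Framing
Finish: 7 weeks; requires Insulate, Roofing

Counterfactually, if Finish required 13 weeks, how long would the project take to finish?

47

Actual critical path: Permits→Foundation→Roofing→Insulate→Finish = 8+4+11+11+7 = 41 ⇒ 41 weeks.
Finish lies on that path, so at 13 weeks the path becomes 47 weeks.
That remains the longest chain; total 47 weeks.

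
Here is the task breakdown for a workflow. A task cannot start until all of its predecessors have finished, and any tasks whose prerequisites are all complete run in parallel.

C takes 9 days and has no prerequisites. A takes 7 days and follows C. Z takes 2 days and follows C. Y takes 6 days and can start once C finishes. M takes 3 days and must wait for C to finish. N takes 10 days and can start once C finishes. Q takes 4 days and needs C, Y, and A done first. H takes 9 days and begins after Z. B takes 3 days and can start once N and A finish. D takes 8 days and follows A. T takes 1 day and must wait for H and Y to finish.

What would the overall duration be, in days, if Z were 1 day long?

24

Actual critical path: C→A→D = 9+7+8 = 24 ⇒ 24 days.
The longest path through Z is only 21 days, so Z has float 3.
That remains the longest chain; total 24 days.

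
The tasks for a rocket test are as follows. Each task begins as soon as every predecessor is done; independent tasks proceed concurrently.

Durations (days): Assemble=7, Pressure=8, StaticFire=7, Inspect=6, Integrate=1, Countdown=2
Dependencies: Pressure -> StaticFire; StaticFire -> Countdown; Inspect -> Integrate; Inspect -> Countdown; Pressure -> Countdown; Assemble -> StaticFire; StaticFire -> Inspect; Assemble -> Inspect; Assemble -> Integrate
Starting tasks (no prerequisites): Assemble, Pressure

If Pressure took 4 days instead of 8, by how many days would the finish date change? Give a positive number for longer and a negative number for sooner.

-1

The binding path is Pressure→StaticFire→Inspect→Countdown = 8+7+6+2 = 23; finish at 23 days.
Since Pressure is critical, the -4 change carries straight to that chain (now 19 days).
Now Assemble→StaticFire→Inspect→Countdown = 7+7+6+2 = 22 is longest, so the finish becomes 22 days.
Change in finish: 22 − 23 = -1 days.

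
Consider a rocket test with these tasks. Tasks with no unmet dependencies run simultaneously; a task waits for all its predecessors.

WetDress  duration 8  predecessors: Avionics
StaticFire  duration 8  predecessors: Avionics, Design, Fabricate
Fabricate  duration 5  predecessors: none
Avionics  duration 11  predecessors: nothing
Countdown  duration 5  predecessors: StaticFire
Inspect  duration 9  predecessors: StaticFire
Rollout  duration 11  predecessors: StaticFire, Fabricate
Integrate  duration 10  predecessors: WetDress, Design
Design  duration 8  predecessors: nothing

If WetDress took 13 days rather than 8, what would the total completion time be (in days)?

The binding path is Avionics→StaticFire→Rollout = 11+8+11 = 30; finish at 30 days.
WetDress is off the critical path — its longest chain is 29 days, giving 1 of slack.
New critical path: Avionics→WetDress→Integrate = 11+13+10 = 34 ⇒ 34 days.

34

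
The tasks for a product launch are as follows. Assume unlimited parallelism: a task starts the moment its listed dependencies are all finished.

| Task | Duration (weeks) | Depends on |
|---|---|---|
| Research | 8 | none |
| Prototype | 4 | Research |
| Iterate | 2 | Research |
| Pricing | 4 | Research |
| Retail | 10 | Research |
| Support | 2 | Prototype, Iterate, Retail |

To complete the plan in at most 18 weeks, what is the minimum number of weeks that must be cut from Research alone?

Current finish: 20 weeks; target: 18.
Research is on every critical path, so each week cut from Research cuts the finish by one (this holds down to a finish of 13).
Need 20 − 18 = 2 weeks off Research → Research becomes 6 weeks, finish becomes 18.

2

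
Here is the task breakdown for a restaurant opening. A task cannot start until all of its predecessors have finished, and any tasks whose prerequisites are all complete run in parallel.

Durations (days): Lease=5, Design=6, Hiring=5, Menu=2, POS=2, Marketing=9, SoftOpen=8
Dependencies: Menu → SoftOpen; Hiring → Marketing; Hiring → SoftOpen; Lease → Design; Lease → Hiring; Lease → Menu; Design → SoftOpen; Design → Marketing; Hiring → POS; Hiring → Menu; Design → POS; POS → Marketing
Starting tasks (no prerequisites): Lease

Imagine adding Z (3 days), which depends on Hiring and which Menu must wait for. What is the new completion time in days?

23

Originally the job takes 22 days.
With Z inserted, Menu now waits for max(Lease, Hiring, Z).
New critical path: Lease→Hiring→Z→Menu→SoftOpen = 5+5+3+2+8 = 23 ⇒ 23 days.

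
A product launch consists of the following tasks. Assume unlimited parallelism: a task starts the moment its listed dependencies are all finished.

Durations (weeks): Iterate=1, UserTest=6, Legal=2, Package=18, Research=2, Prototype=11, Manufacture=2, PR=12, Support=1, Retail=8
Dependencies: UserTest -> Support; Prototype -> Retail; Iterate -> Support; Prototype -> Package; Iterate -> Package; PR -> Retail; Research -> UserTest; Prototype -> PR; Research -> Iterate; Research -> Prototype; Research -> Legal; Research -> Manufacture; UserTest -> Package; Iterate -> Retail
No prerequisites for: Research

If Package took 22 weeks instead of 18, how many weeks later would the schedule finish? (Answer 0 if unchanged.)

Actual critical path: Research→Prototype→PR→Retail = 2+11+12+8 = 33 ⇒ 33 weeks.
Package has 2 weeks of float (longest path through it is 31).
The binding chain switches to Research→Prototype→Package = 2+11+22 = 35; finish 35 weeks.
Change in finish: 35 − 33 = +2 weeks.

2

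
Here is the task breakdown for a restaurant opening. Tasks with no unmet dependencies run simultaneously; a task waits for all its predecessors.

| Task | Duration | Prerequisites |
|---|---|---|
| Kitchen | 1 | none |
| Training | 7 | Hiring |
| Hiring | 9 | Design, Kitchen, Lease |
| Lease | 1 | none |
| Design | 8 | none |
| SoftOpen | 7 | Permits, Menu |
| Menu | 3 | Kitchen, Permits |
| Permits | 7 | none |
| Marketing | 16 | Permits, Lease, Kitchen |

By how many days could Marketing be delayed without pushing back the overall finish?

The longest chain is Design→Hiring→Training = 8+9+7 = 24; overall finish 24 days.
The longest chain containing Marketing totals 23 days.
So Marketing can slip 24 − 23 = 1 day.

1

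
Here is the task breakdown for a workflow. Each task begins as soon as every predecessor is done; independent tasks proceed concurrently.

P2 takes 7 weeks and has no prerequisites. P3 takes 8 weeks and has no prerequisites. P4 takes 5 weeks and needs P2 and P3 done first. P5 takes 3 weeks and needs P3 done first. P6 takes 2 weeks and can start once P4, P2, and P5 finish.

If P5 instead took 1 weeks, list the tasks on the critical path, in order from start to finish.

P3, P4, P6

Critical path before the change: P3→P4→P6 = 8+5+2 = 15 giving 15 weeks.
The longest path through P5 is only 13 weeks, so P5 has float 2.
The critical path is still P3→P4→P6; finish is now 15 weeks.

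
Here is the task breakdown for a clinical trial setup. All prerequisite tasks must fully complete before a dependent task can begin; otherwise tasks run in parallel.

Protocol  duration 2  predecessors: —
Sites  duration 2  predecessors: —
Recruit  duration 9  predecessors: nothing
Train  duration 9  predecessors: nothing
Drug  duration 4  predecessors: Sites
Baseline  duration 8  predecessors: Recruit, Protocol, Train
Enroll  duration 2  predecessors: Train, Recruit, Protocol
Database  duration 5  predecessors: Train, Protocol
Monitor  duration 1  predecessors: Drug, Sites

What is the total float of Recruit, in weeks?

0

Recruit→Baseline = 9+8 = 17 sets the makespan at 17 weeks.
The longest chain containing Recruit totals 17 weeks.
Float = 17 − 17 = 0.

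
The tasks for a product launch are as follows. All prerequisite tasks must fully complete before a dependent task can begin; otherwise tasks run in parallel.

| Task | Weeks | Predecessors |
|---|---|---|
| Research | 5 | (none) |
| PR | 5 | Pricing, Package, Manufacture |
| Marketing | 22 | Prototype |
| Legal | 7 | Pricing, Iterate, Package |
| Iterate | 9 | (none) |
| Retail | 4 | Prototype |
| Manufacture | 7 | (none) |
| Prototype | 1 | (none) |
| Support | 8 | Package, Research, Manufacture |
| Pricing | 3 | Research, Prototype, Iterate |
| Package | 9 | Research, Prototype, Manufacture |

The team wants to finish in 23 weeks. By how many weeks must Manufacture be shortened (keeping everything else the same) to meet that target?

1

Current finish: 24 weeks; target: 23.
Manufacture is on every critical path, so each week cut from Manufacture cuts the finish by one (this holds down to a finish of 23).
Need 24 − 23 = 1 week off Manufacture → Manufacture becomes 6 weeks, finish becomes 23.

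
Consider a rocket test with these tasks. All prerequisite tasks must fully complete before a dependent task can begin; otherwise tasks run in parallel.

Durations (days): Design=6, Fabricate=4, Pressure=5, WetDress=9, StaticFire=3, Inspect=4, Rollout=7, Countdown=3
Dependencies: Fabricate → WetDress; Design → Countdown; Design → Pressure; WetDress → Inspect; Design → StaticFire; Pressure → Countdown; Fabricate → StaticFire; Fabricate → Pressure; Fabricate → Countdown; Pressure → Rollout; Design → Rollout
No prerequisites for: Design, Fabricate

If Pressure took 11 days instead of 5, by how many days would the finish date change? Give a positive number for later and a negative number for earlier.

6

The binding path is Design→Pressure→Rollout = 6+5+7 = 18; finish at 18 days.
Since Pressure is critical, the +6 change carries straight to that chain (now 24 days).
No other chain overtakes it, so the finish is 24 days.
Change in finish: 24 − 18 = +6 days.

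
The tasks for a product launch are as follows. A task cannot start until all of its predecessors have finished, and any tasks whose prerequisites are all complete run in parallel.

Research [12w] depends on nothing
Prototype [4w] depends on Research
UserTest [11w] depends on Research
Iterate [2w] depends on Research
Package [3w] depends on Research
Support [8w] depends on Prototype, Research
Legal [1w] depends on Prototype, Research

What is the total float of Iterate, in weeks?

The longest chain is Research→Prototype→Support = 12+4+8 = 24; overall finish 24 weeks.
The longest chain containing Iterate totals 14 weeks.
Slack of Iterate = 22 − 12 = 10 weeks.

10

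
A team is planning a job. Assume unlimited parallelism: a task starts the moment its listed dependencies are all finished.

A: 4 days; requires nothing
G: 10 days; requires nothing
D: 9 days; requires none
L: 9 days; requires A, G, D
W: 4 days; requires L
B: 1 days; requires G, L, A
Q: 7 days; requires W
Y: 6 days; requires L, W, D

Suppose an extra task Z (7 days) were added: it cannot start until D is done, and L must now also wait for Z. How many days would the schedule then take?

Originally the schedule takes 30 days.
With Z inserted, L now waits for max(A, G, D, Z).
New critical path: D→Z→L→W→Q = 9+7+9+4+7 = 36 ⇒ 36 days.

36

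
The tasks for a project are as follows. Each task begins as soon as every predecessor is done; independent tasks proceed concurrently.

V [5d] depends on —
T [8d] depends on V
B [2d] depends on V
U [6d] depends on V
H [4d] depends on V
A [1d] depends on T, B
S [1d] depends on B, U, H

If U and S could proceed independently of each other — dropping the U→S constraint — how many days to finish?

Original critical path: V→T→A = 5+8+1 = 14 ⇒ 14 days.
Without U→S, S's earliest start moves from 11 to 9.
New critical path: V→T→A = 5+8+1 = 14 ⇒ 14 days.

14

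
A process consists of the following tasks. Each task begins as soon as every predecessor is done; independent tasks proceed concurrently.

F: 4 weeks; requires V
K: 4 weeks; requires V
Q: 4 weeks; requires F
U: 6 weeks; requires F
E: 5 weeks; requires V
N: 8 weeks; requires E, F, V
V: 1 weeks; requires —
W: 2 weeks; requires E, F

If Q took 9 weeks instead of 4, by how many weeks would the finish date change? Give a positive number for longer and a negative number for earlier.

Actual critical path: V→E→N = 1+5+8 = 14 ⇒ 14 weeks.
Q is off the critical path — its longest chain is 9 weeks, giving 5 of slack.
The critical path is still V→E→N; finish is now 14 weeks.
Change in finish: 14 − 14 = +0 weeks.

0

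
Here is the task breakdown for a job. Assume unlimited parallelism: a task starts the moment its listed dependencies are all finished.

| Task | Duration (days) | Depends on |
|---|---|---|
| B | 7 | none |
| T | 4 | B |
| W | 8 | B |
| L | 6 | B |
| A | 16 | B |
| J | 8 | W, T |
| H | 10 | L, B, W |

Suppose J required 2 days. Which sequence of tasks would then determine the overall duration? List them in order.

Baseline: B→W→H = 7+8+10 = 25 → 25 days.
J has 2 days of float (longest path through it is 23).
The critical path is still B→W→H; finish is now 25 days.

B, W, H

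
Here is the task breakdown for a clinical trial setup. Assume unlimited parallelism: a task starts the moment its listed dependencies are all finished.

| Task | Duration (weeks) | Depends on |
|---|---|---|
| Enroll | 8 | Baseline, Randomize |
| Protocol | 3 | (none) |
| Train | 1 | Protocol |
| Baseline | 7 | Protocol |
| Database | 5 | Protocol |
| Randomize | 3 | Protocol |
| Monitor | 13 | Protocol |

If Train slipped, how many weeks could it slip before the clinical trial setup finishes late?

14

The longest chain is Protocol→Baseline→Enroll = 3+7+8 = 18; overall finish 18 weeks.
Train finishes as early as 4 and must finish by 18.
Slack of Train = 17 − 3 = 14 weeks.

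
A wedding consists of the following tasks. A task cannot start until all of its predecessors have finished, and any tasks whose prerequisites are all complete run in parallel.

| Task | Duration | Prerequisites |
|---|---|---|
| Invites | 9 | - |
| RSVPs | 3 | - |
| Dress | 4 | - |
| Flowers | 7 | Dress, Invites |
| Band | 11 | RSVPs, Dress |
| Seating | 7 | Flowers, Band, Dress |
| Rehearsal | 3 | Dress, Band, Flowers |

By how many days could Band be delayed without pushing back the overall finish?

Invites→Flowers→Seating = 9+7+7 = 23 sets the makespan at 23 days.
The longest chain containing Band totals 22 days.
Slack of Band = 5 − 4 = 1 day.

1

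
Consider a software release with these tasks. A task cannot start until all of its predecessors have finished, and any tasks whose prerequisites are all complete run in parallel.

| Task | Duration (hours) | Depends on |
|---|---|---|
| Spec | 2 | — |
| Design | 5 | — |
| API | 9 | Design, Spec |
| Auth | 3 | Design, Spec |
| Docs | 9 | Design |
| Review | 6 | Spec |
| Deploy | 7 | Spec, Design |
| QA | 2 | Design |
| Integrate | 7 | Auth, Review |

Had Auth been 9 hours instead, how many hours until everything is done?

21

The binding path is Design→Auth→Integrate = 5+3+7 = 15; finish at 15 hours.
Auth lies on that path, so at 9 hours the path becomes 21 hours.
That remains the longest chain; total 21 hours.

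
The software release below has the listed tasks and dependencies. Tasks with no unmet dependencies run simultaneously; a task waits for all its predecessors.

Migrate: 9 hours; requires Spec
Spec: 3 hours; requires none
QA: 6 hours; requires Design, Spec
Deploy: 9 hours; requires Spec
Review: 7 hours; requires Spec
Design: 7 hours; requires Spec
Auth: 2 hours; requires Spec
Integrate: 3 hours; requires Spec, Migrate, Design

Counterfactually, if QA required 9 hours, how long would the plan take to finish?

19

Critical path before the change: Spec→Design→QA = 3+7+6 = 16 giving 16 hours.
Since QA is critical, the +3 change carries straight to that chain (now 19 hours).
The critical path is still Spec→Design→QA; finish is now 19 hours.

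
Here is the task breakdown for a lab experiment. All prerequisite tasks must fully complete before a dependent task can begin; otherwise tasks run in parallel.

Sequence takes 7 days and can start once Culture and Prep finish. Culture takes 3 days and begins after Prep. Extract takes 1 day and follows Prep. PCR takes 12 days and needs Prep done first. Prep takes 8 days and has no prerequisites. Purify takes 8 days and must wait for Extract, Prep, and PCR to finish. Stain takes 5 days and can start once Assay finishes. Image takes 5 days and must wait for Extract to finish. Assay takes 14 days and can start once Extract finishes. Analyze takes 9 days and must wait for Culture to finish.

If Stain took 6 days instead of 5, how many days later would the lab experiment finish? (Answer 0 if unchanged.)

1

Actual critical path: Prep→Extract→Assay→Stain = 8+1+14+5 = 28 ⇒ 28 days.
Since Stain is critical, the +1 change carries straight to that chain (now 29 days).
No other chain overtakes it, so the finish is 29 days.
Change in finish: 29 − 28 = +1 days.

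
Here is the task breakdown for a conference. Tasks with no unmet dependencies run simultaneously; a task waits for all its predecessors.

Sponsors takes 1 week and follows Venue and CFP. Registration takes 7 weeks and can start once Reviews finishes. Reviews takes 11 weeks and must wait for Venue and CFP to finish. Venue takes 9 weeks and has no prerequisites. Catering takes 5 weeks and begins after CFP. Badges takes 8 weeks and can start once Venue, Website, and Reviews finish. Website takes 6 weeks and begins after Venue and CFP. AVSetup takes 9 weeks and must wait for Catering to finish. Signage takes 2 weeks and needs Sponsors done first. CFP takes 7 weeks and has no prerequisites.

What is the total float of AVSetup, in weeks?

7

The longest chain is Venue→Reviews→Badges = 9+11+8 = 28; overall finish 28 weeks.
AVSetup finishes as early as 21 and must finish by 28.
So AVSetup can slip 28 − 21 = 7 weeks.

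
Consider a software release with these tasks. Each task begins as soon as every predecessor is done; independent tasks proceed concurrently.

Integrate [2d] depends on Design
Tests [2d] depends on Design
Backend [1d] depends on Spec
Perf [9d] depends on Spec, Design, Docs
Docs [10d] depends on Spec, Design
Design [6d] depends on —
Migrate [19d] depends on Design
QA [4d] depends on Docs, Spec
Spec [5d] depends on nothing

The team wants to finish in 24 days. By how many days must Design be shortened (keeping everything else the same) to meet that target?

1

Current finish: 25 days; target: 24.
Design is on every critical path, so each day cut from Design cuts the finish by one (this holds down to a finish of 24).
Need 25 − 24 = 1 day off Design → Design becomes 5 days, finish becomes 24.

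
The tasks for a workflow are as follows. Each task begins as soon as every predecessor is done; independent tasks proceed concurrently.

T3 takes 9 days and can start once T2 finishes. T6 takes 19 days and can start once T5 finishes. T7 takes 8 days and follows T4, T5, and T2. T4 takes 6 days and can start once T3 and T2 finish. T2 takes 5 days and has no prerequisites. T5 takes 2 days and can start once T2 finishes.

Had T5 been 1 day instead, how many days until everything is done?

28

Critical path before the change: T2→T3→T4→T7 = 5+9+6+8 = 28 giving 28 days.
T5 is off the critical path — its longest chain is 26 days, giving 2 of slack.
No other chain overtakes it, so the finish is 28 days.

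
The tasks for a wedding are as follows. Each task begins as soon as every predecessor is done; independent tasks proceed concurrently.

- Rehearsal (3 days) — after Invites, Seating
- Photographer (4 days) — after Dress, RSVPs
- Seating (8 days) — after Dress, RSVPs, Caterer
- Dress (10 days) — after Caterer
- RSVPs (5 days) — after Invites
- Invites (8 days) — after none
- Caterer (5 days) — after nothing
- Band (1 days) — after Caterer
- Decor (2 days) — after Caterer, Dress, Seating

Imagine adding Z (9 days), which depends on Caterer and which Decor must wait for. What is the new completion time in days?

26

Originally the schedule takes 26 days.
With Z inserted, Decor now waits for max(Caterer, Dress, Seating, Z).
New critical path: Caterer→Dress→Seating→Rehearsal = 5+10+8+3 = 26 ⇒ 26 days.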